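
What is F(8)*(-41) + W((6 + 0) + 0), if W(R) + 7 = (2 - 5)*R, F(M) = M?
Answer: -353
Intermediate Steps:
W(R) = -7 - 3*R (W(R) = -7 + (2 - 5)*R = -7 - 3*R)
F(8)*(-41) + W((6 + 0) + 0) = 8*(-41) + (-7 - 3*((6 + 0) + 0)) = -328 + (-7 - 3*(6 + 0)) = -328 + (-7 - 3*6) = -328 + (-7 - 18) = -328 - 25 = -353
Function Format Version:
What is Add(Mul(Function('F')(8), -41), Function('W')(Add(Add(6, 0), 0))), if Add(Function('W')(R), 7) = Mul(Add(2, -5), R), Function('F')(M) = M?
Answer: -353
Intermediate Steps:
Function('W')(R) = Add(-7, Mul(-3, R)) (Function('W')(R) = Add(-7, Mul(Add(2, -5), R)) = Add(-7, Mul(-3, R)))
Add(Mul(Function('F')(8), -41), Function('W')(Add(Add(6, 0), 0))) = Add(Mul(8, -41), Add(-7, Mul(-3, Add(Add(6, 0), 0)))) = Add(-328, Add(-7, Mul(-3, Add(6, 0)))) = Add(-328, Add(-7, Mul(-3, 6))) = Add(-328, Add(-7, -18)) = Add(-328, -25) = -353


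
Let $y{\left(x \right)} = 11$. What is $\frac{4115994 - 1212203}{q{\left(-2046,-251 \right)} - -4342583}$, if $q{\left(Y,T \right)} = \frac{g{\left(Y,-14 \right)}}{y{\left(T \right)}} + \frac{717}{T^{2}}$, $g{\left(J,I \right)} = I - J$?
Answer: $\frac{2012359104701}{3009585813332} \approx 0.66865$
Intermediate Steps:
$q{\left(Y,T \right)} = - \frac{14}{11} + \frac{717}{T^{2}} - \frac{Y}{11}$ ($q{\left(Y,T \right)} = \frac{-14 - Y}{11} + \frac{717}{T^{2}} = \left(-14 - Y\right) \frac{1}{11} + \frac{717}{T^{2}} = \left(- \frac{14}{11} - \frac{Y}{11}\right) + \frac{717}{T^{2}} = - \frac{14}{11} + \frac{717}{T^{2}} - \frac{Y}{11}$)
$\frac{4115994 - 1212203}{q{\left(-2046,-251 \right)} - -4342583} = \frac{4115994 - 1212203}{\left(- \frac{14}{11} + \frac{717}{63001} - -186\right) - -4342583} = \frac{2903791}{\left(- \frac{14}{11} + 717 \cdot \frac{1}{63001} + 186\right) + 4342583} = \frac{2903791}{\left(- \frac{14}{11} + \frac{717}{63001} + 186\right) + 4342583} = \frac{2903791}{\frac{128025919}{693011} + 4342583} = \frac{2903791}{\frac{3009585813332}{693011}} = 2903791 \cdot \frac{693011}{3009585813332} = \frac{2012359104701}{3009585813332}$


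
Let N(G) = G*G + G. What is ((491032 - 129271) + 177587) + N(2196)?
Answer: 5363960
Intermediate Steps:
N(G) = G + G² (N(G) = G² + G = G + G²)
((491032 - 129271) + 177587) + N(2196) = ((491032 - 129271) + 177587) + 2196*(1 + 2196) = (361761 + 177587) + 2196*2197 = 539348 + 4824612 = 5363960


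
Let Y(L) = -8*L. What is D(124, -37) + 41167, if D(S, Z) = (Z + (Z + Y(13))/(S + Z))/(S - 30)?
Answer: 56110061/1363 ≈ 41167.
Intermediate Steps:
D(S, Z) = (Z + (-104 + Z)/(S + Z))/(-30 + S) (D(S, Z) = (Z + (Z - 8*13)/(S + Z))/(S - 30) = (Z + (Z - 104)/(S + Z))/(-30 + S) = (Z + (-104 + Z)/(S + Z))/(-30 + S))
D(124, -37) + 41167 = (-104 - 37 + (-37)² + 124*(-37))/(124² - 30*124 - 30*(-37) + 124*(-37)) + 41167 = (-104 - 37 + 1369 - 4588)/(15376 - 3720 + 1110 - 4588) + 41167 = -3360/8178 + 41167 = (1/8178)*(-3360) + 41167 = -560/1363 + 41167 = 56110061/1363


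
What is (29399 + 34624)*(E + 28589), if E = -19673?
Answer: 570829068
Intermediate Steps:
(29399 + 34624)*(E + 28589) = (29399 + 34624)*(-19673 + 28589) = 64023*8916 = 570829068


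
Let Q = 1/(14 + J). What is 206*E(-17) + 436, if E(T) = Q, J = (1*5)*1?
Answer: 8490/19 ≈ 446.84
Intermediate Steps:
J = 5 (J = 5*1 = 5)
Q = 1/19 (Q = 1/(14 + 5) = 1/19 ≈ 0.052632)
E(T) = 1/19
206*E(-17) + 436 = 206*(1/19) + 436 = 206/19 + 436 = 8490/19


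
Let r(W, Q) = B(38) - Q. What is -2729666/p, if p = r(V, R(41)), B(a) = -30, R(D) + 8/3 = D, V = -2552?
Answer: 8188998/205 ≈ 39946.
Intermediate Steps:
R(D) = -8/3 + D
r(W, Q) = -30 - Q
p = -205/3 (p = -30 - (-8/3 + 41) = -30 - 1*115/3 = -30 - 115/3 = -205/3 ≈ -68.333)
-2729666/p = -2729666/(-205/3) = -2729666*(-3/205) = 8188998/205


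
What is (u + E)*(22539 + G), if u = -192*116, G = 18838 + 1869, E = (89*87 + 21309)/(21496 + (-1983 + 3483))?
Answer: -5536978473390/5749 ≈ -9.6312e+8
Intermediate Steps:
E = 7263/5749 (E = (7743 + 21309)/(21496 + 1500) = 29052/22996 = 29052*(1/22996) = 7263/5749 ≈ 1.2633)
G = 20707
u = -22272
(u + E)*(22539 + G) = (-22272 + 7263/5749)*(22539 + 20707) = -128034465/5749*43246 = -5536978473390/5749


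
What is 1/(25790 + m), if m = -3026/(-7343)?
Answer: 7343/189378996 ≈ 3.8774e-5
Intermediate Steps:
m = 3026/7343 (m = -3026*(-1/7343) = 3026/7343 ≈ 0.41209)
1/(25790 + m) = 1/(25790 + 3026/7343) = 1/(189378996/7343) = 7343/189378996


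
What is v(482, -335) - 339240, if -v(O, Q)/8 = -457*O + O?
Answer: 1419096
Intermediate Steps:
v(O, Q) = 3648*O (v(O, Q) = -8*(-457*O + O) = -(-3648)*O = 3648*O)
v(482, -335) - 339240 = 3648*482 - 339240 = 1758336 - 339240 = 1419096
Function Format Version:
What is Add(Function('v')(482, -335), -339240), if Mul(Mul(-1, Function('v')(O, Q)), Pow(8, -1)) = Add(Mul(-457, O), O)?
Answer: 1419096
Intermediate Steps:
Function('v')(O, Q) = Mul(3648, O) (Function('v')(O, Q) = Mul(-8, Add(Mul(-457, O), O)) = Mul(-8, Mul(-456, O)) = Mul(3648, O))
Add(Function('v')(482, -335), -339240) = Add(Mul(3648, 482), -339240) = Add(1758336, -339240) = 1419096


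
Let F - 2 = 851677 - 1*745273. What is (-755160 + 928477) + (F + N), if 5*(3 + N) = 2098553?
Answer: 3497153/5 ≈ 6.9943e+5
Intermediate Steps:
N = 2098538/5 (N = -3 + (1/5)*2098553 = -3 + 2098553/5 = 2098538/5 ≈ 4.1971e+5)
F = 106406 (F = 2 + (851677 - 1*745273) = 2 + (851677 - 745273) = 2 + 106404 = 106406)
(-755160 + 928477) + (F + N) = (-755160 + 928477) + (106406 + 2098538/5) = 173317 + 2630568/5 = 3497153/5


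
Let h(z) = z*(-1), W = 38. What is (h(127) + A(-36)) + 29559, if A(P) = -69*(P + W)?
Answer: 29294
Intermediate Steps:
h(z) = -z
A(P) = -2622 - 69*P (A(P) = -69*(P + 38) = -69*(38 + P) = -2622 - 69*P)
(h(127) + A(-36)) + 29559 = (-1*127 + (-2622 - 69*(-36))) + 29559 = (-127 + (-2622 + 2484)) + 29559 = (-127 - 138) + 29559 = -265 + 29559 = 29294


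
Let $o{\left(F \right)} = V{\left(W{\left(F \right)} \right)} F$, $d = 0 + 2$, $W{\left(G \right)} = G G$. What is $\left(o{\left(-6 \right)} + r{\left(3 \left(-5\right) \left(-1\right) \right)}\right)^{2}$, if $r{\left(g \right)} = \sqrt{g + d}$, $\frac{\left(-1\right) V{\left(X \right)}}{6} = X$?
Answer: $\left(1296 + \sqrt{17}\right)^{2} \approx 1.6903 \cdot 10^{6}$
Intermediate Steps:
$W{\left(G \right)} = G^{2}$
$V{\left(X \right)} = - 6 X$
$d = 2$
$o{\left(F \right)} = - 6 F^{3}$ ($o{\left(F \right)} = - 6 F^{2} F = - 6 F^{3}$)
$r{\left(g \right)} = \sqrt{2 + g}$ ($r{\left(g \right)} = \sqrt{g + 2} = \sqrt{2 + g}$)
$\left(o{\left(-6 \right)} + r{\left(3 \left(-5\right) \left(-1\right) \right)}\right)^{2} = \left(- 6 \left(-6\right)^{3} + \sqrt{2 + 3 \left(-5\right) \left(-1\right)}\right)^{2} = \left(\left(-6\right) \left(-216\right) + \sqrt{2 - -15}\right)^{2} = \left(1296 + \sqrt{2 + 15}\right)^{2} = \left(1296 + \sqrt{17}\right)^{2}$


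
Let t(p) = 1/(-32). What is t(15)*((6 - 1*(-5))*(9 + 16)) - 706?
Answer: -22867/32 ≈ -714.59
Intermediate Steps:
t(p) = -1/32
t(15)*((6 - 1*(-5))*(9 + 16)) - 706 = -(6 - 1*(-5))*(9 + 16)/32 - 706 = -(6 + 5)*25/32 - 706 = -11*25/32 - 706 = -1/32*275 - 706 = -275/32 - 706 = -22867/32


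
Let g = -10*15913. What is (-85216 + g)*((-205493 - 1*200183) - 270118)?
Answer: 165127560724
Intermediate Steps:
g = -159130
(-85216 + g)*((-205493 - 1*200183) - 270118) = (-85216 - 159130)*((-205493 - 1*200183) - 270118) = -244346*((-205493 - 200183) - 270118) = -244346*(-405676 - 270118) = -244346*(-675794) = 165127560724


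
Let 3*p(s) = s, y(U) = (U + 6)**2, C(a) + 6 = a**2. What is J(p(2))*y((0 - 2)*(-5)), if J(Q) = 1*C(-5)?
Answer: 4864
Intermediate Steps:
C(a) = -6 + a**2
y(U) = (6 + U)**2
p(s) = s/3
J(Q) = 19 (J(Q) = 1*(-6 + (-5)**2) = 1*(-6 + 25) = 1*19 = 19)
J(p(2))*y((0 - 2)*(-5)) = 19*(6 + (0 - 2)*(-5))**2 = 19*(6 - 2*(-5))**2 = 19*(6 + 10)**2 = 19*16**2 = 19*256 = 4864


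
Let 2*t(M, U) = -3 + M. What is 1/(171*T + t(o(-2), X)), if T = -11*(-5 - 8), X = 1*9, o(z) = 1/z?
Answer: 4/97805 ≈ 4.0898e-5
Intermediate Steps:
o(z) = 1/z
X = 9
T = 143 (T = -11*(-13) = 143)
t(M, U) = -3/2 + M/2 (t(M, U) = (-3 + M)/2 = -3/2 + M/2)
1/(171*T + t(o(-2), X)) = 1/(171*143 + (-3/2 + (1/2)/(-2))) = 1/(24453 + (-3/2 + (1/2)*(-1/2))) = 1/(24453 + (-3/2 - 1/4)) = 1/(24453 - 7/4) = 1/(97805/4) = 4/97805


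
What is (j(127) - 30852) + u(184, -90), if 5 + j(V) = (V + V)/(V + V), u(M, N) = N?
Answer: -30946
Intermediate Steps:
j(V) = -4 (j(V) = -5 + (V + V)/(V + V) = -5 + (2*V)/((2*V)) = -5 + (2*V)*(1/(2*V)) = -5 + 1 = -4)
(j(127) - 30852) + u(184, -90) = (-4 - 30852) - 90 = -30856 - 90 = -30946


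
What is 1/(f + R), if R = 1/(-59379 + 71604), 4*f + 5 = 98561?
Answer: 12225/301211776 ≈ 4.0586e-5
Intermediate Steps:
f = 24639 (f = -5/4 + (1/4)*98561 = -5/4 + 98561/4 = 24639)
R = 1/12225 ≈ 8.1800e-5
1/(f + R) = 1/(24639 + 1/12225) = 1/(301211776/12225) = 12225/301211776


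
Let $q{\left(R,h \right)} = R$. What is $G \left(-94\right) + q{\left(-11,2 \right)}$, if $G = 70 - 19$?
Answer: $-4805$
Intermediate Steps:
$G = 51$ ($G = 70 - 19 = 51$)
$G \left(-94\right) + q{\left(-11,2 \right)} = 51 \left(-94\right) - 11 = -4794 - 11 = -4805$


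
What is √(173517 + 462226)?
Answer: √635743 ≈ 797.33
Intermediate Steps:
√(173517 + 462226) = √635743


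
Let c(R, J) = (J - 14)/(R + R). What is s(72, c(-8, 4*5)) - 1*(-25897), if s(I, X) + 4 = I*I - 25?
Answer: 31052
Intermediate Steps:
c(R, J) = (-14 + J)/(2*R) (c(R, J) = (-14 + J)/((2*R)) = (-14 + J)*(1/(2*R)) = (-14 + J)/(2*R))
s(I, X) = -29 + I² (s(I, X) = -4 + (I*I - 25) = -4 + (I² - 25) = -4 + (-25 + I²) = -29 + I²)
s(72, c(-8, 4*5)) - 1*(-25897) = (-29 + 72²) - 1*(-25897) = (-29 + 5184) + 25897 = 5155 + 25897 = 31052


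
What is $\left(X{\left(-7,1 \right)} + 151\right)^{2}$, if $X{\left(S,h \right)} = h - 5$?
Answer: $21609$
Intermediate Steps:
$X{\left(S,h \right)} = -5 + h$
$\left(X{\left(-7,1 \right)} + 151\right)^{2} = \left(\left(-5 + 1\right) + 151\right)^{2} = \left(-4 + 151\right)^{2} = 147^{2} = 21609$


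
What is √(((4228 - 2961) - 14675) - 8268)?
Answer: 2*I*√5419 ≈ 147.23*I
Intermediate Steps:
√(((4228 - 2961) - 14675) - 8268) = √((1267 - 14675) - 8268) = √(-13408 - 8268) = √(-21676) = 2*I*√5419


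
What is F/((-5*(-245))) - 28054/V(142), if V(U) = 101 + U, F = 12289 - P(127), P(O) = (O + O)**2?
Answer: -6722473/42525 ≈ -158.08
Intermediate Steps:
P(O) = 4*O**2 (P(O) = (2*O)**2 = 4*O**2)
F = -52227 (F = 12289 - 4*127**2 = 12289 - 4*16129 = 12289 - 1*64516 = 12289 - 64516 = -52227)
F/((-5*(-245))) - 28054/V(142) = -52227/((-5*(-245))) - 28054/(101 + 142) = -52227/1225 - 28054/243 = -52227*1/1225 - 28054*1/243 = -7461/175 - 28054/243 = -6722473/42525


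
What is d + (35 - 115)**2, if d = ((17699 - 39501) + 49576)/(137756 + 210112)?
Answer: 123687943/19326 ≈ 6400.1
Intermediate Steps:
d = 1543/19326 (d = (-21802 + 49576)/347868 = 27774*(1/347868) = 1543/19326 ≈ 0.079841)
d + (35 - 115)**2 = 1543/19326 + (35 - 115)**2 = 1543/19326 + (-80)**2 = 1543/19326 + 6400 = 123687943/19326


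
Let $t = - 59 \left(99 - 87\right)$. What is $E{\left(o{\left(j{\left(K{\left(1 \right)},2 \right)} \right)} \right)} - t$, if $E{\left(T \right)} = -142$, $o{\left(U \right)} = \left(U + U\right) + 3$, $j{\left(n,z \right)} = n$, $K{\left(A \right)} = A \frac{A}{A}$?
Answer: $566$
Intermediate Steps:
$K{\left(A \right)} = A$ ($K{\left(A \right)} = A 1 = A$)
$o{\left(U \right)} = 3 + 2 U$ ($o{\left(U \right)} = 2 U + 3 = 3 + 2 U$)
$t = -708$ ($t = \left(-59\right) 12 = -708$)
$E{\left(o{\left(j{\left(K{\left(1 \right)},2 \right)} \right)} \right)} - t = -142 - -708 = -142 + 708 = 566$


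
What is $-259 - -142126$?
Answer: $141867$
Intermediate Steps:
$-259 - -142126 = -259 + 142126 = 141867$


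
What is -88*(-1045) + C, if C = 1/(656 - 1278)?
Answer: 57199119/622 ≈ 91960.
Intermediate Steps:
C = -1/622 (C = 1/(-622) = -1/622 ≈ -0.0016077)
-88*(-1045) + C = -88*(-1045) - 1/622 = 91960 - 1/622 = 57199119/622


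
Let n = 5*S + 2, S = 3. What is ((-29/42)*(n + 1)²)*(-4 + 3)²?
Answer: -1566/7 ≈ -223.71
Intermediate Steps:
n = 17 (n = 5*3 + 2 = 15 + 2 = 17)
((-29/42)*(n + 1)²)*(-4 + 3)² = ((-29/42)*(17 + 1)²)*(-4 + 3)² = (-29*1/42*18²)*(-1)² = -29/42*324*1 = -1566/7*1 = -1566/7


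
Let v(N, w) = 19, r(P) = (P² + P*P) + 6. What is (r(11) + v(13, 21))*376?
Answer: 100392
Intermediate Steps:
r(P) = 6 + 2*P² (r(P) = (P² + P²) + 6 = 2*P² + 6 = 6 + 2*P²)
(r(11) + v(13, 21))*376 = ((6 + 2*11²) + 19)*376 = ((6 + 2*121) + 19)*376 = ((6 + 242) + 19)*376 = (248 + 19)*376 = 267*376 = 100392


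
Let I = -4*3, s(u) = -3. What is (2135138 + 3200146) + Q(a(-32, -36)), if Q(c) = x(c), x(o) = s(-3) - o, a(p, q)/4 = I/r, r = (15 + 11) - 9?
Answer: 90699825/17 ≈ 5.3353e+6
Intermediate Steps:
r = 17 (r = 26 - 9 = 17)
I = -12
a(p, q) = -48/17 (a(p, q) = 4*(-12/17) = -48/17)
x(o) = -3 - o
Q(c) = -3 - c
(2135138 + 3200146) + Q(a(-32, -36)) = (2135138 + 3200146) + (-3 - 1*(-48/17)) = 5335284 + (-3 + 48/17) = 5335284 - 3/17 = 90699825/17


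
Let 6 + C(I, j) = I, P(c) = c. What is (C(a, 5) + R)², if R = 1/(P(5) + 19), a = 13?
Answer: 28561/576 ≈ 49.585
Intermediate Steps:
C(I, j) = -6 + I
R = 1/24 (R = 1/(5 + 19) = 1/24 ≈ 0.041667)
(C(a, 5) + R)² = ((-6 + 13) + 1/24)² = (7 + 1/24)² = (169/24)² = 28561/576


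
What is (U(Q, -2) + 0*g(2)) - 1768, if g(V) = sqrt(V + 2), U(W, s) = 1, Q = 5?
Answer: -1767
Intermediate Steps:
g(V) = sqrt(2 + V)
(U(Q, -2) + 0*g(2)) - 1768 = (1 + 0*sqrt(2 + 2)) - 1768 = (1 + 0*sqrt(4)) - 1768 = (1 + 0*2) - 1768 = (1 + 0) - 1768 = 1 - 1768 = -1767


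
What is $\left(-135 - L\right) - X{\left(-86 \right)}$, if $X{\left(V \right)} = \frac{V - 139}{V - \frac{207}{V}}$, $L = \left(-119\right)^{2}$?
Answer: $- \frac{102793294}{7189} \approx -14299.0$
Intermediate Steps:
$L = 14161$
$X{\left(V \right)} = \frac{-139 + V}{V - \frac{207}{V}}$
$\left(-135 - L\right) - X{\left(-86 \right)} = \left(-135 - 14161\right) - - \frac{86 \left(-139 - 86\right)}{-207 + \left(-86\right)^{2}} = \left(-135 - 14161\right) - \left(-86\right) \frac{1}{-207 + 7396} \left(-225\right) = -14296 - \left(-86\right) \frac{1}{7189} \left(-225\right) = -14296 - \frac{19350}{7189} = - \frac{102793294}{7189}$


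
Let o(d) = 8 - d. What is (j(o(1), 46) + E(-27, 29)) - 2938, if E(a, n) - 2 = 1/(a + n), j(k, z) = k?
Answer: -5857/2 ≈ -2928.5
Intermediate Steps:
E(a, n) = 2 + 1/(a + n)
(j(o(1), 46) + E(-27, 29)) - 2938 = ((8 - 1*1) + (1 + 2*(-27) + 2*29)/(-27 + 29)) - 2938 = ((8 - 1) + (1 - 54 + 58)/2) - 2938 = (7 + (½)*5) - 2938 = (7 + 5/2) - 2938 = 19/2 - 2938 = -5857/2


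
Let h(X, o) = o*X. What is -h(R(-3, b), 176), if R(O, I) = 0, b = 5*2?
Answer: 0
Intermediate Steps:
b = 10
h(X, o) = X*o
-h(R(-3, b), 176) = -0*176 = -1*0 = 0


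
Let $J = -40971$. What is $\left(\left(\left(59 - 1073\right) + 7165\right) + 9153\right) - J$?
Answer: $56275$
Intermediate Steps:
$\left(\left(\left(59 - 1073\right) + 7165\right) + 9153\right) - J = \left(\left(\left(59 - 1073\right) + 7165\right) + 9153\right) - -40971 = \left(\left(\left(59 - 1073\right) + 7165\right) + 9153\right) + 40971 = \left(\left(-1014 + 7165\right) + 9153\right) + 40971 = \left(6151 + 9153\right) + 40971 = 15304 + 40971 = 56275$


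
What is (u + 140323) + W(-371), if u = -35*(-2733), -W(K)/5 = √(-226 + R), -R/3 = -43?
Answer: 235978 - 5*I*√97 ≈ 2.3598e+5 - 49.244*I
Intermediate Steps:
R = 129 (R = -3*(-43) = 129)
W(K) = -5*I*√97 (W(K) = -5*√(-226 + 129) = -5*I*√97)
u = 95655
(u + 140323) + W(-371) = (95655 + 140323) - 5*I*√97 = 235978 - 5*I*√97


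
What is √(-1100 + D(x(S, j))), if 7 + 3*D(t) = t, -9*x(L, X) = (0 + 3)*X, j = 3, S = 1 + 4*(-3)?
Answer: 2*I*√2481/3 ≈ 33.206*I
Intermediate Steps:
S = -11 (S = 1 - 12 = -11)
x(L, X) = -X/3 (x(L, X) = -(0 + 3)*X/9 = -X/3)
D(t) = -7/3 + t/3
√(-1100 + D(x(S, j))) = √(-1100 + (-7/3 + (-⅓*3)/3)) = √(-1100 + (-7/3 + (⅓)*(-1))) = √(-1100 + (-7/3 - ⅓)) = √(-1100 - 8/3) = √(-3308/3) = 2*I*√2481/3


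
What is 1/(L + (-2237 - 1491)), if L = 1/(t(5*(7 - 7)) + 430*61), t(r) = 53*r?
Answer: -26230/97785439 ≈ -0.00026824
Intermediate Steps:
L = 1/26230 (L = 1/(53*(5*(7 - 7)) + 430*61) = 1/(53*(5*0) + 26230) = 1/(53*0 + 26230) = 1/(0 + 26230) = 1/26230 ≈ 3.8124e-5)
1/(L + (-2237 - 1491)) = 1/(1/26230 + (-2237 - 1491)) = 1/(1/26230 - 3728) = 1/(-97785439/26230) = -26230/97785439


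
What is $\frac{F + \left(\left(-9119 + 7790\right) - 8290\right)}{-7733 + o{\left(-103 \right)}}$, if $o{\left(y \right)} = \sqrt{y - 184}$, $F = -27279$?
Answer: $\frac{142666117}{29899788} + \frac{18449 i \sqrt{287}}{29899788} \approx 4.7715 + 0.010453 i$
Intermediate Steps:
$o{\left(y \right)} = \sqrt{-184 + y}$
$\frac{F + \left(\left(-9119 + 7790\right) - 8290\right)}{-7733 + o{\left(-103 \right)}} = \frac{-27279 + \left(\left(-9119 + 7790\right) - 8290\right)}{-7733 + \sqrt{-184 - 103}} = \frac{-27279 - 9619}{-7733 + \sqrt{-287}} = \frac{-27279 - 9619}{-7733 + i \sqrt{287}} = - \frac{36898}{-7733 + i \sqrt{287}}$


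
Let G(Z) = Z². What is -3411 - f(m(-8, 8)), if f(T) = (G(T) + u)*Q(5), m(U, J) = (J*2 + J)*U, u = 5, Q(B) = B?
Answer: -187756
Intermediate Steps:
m(U, J) = 3*J*U (m(U, J) = (2*J + J)*U = (3*J)*U = 3*J*U)
f(T) = 25 + 5*T² (f(T) = (T² + 5)*5 = (5 + T²)*5 = 25 + 5*T²)
-3411 - f(m(-8, 8)) = -3411 - (25 + 5*(3*8*(-8))²) = -3411 - (25 + 5*(-192)²) = -3411 - (25 + 5*36864) = -3411 - (25 + 184320) = -3411 - 1*184345 = -3411 - 184345 = -187756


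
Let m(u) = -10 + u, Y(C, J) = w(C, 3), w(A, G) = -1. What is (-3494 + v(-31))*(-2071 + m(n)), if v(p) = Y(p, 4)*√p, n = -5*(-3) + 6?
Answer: 7197640 + 2060*I*√31 ≈ 7.1976e+6 + 11470.0*I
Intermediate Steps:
Y(C, J) = -1
n = 21 (n = 15 + 6 = 21)
v(p) = -√p
(-3494 + v(-31))*(-2071 + m(n)) = (-3494 - √(-31))*(-2071 + (-10 + 21)) = (-3494 - I*√31)*(-2071 + 11) = (-3494 - I*√31)*(-2060) = 7197640 + 2060*I*√31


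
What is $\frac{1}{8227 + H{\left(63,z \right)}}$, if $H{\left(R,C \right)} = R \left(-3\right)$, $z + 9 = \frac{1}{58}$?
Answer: $\frac{1}{8038} \approx 0.00012441$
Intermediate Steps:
$z = - \frac{521}{58}$ ($z = -9 + \frac{1}{58} = - \frac{521}{58} \approx -8.9828$)
$H{\left(R,C \right)} = - 3 R$
$\frac{1}{8227 + H{\left(63,z \right)}} = \frac{1}{8227 - 189} = \frac{1}{8038}$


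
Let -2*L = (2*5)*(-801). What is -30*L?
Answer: -120150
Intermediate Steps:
L = 4005 (L = -2*5*(-801)/2 = -5*(-801) = -1/2*(-8010) = 4005)
-30*L = -30*4005 = -120150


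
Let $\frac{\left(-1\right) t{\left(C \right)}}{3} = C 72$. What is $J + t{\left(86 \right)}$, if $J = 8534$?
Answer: $-10042$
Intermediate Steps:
$t{\left(C \right)} = - 216 C$ ($t{\left(C \right)} = - 3 C 72 = - 3 \cdot 72 C = - 216 C$)
$J + t{\left(86 \right)} = 8534 - 18576 = -10042$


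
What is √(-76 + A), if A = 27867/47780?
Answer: I*√43042768285/23890 ≈ 8.6843*I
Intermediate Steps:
A = 27867/47780 (A = 27867*(1/47780) = 27867/47780 ≈ 0.58324)
√(-76 + A) = √(-76 + 27867/47780) = √(-3603413/47780) = I*√43042768285/23890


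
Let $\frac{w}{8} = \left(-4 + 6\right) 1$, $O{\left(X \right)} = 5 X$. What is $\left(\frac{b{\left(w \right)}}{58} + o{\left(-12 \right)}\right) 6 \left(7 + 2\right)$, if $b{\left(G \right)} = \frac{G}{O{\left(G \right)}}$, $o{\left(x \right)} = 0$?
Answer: $\frac{27}{145} \approx 0.18621$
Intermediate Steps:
$w = 16$ ($w = 8 \left(-4 + 6\right) 1 = 8 \cdot 2 \cdot 1 = 8 \cdot 2 = 16$)
$b{\left(G \right)} = \frac{1}{5}$ ($b{\left(G \right)} = \frac{G}{5 G} = G \frac{1}{5 G} = \frac{1}{5}$)
$\left(\frac{b{\left(w \right)}}{58} + o{\left(-12 \right)}\right) 6 \left(7 + 2\right) = \left(\frac{1}{5 \cdot 58} + 0\right) 6 \left(7 + 2\right) = \left(\frac{1}{5} \cdot \frac{1}{58} + 0\right) 6 \cdot 9 = \left(\frac{1}{290} + 0\right) 54 = \frac{1}{290} \cdot 54 = \frac{27}{145}$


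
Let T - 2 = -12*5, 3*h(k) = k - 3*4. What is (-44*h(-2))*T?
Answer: -35728/3 ≈ -11909.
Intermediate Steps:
h(k) = -4 + k/3 (h(k) = (k - 3*4)/3 = (k - 12)/3 = (-12 + k)/3 = -4 + k/3)
T = -58 (T = 2 - 12*5 = 2 - 60 = -58)
(-44*h(-2))*T = -44*(-4 + (⅓)*(-2))*(-58) = -44*(-4 - ⅔)*(-58) = -44*(-14/3)*(-58) = (616/3)*(-58) = -35728/3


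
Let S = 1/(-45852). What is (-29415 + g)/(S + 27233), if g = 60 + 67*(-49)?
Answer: -1496517576/1248687515 ≈ -1.1985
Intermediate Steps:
S = -1/45852 ≈ -2.1809e-5
g = -3223 (g = 60 - 3283 = -3223)
(-29415 + g)/(S + 27233) = (-29415 - 3223)/(-1/45852 + 27233) = -32638/1248687515/45852 = -32638*45852/1248687515 = -1496517576/1248687515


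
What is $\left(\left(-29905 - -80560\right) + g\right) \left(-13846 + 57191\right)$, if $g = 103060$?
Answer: $6662776675$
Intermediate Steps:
$\left(\left(-29905 - -80560\right) + g\right) \left(-13846 + 57191\right) = \left(\left(-29905 - -80560\right) + 103060\right) \left(-13846 + 57191\right) = \left(\left(-29905 + 80560\right) + 103060\right) 43345 = \left(50655 + 103060\right) 43345 = 153715 \cdot 43345 = 6662776675$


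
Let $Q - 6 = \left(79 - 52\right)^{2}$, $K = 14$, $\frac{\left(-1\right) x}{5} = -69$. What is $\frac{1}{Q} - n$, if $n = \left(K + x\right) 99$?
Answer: $- \frac{26122634}{735} \approx -35541.0$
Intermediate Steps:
$x = 345$ ($x = \left(-5\right) \left(-69\right) = 345$)
$Q = 735$ ($Q = 6 + \left(79 - 52\right)^{2} = 6 + 27^{2} = 6 + 729 = 735$)
$n = 35541$ ($n = \left(14 + 345\right) 99 = 359 \cdot 99 = 35541$)
$\frac{1}{Q} - n = \frac{1}{735} - 35541 = - \frac{26122634}{735}$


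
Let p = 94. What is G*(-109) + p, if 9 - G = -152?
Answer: -17455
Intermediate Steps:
G = 161 (G = 9 - 1*(-152) = 9 + 152 = 161)
G*(-109) + p = 161*(-109) + 94 = -17549 + 94 = -17455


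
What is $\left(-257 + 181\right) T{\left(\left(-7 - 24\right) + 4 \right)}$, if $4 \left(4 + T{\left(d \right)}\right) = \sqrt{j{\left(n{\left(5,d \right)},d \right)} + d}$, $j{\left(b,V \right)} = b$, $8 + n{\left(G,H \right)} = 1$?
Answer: $304 - 19 i \sqrt{34} \approx 304.0 - 110.79 i$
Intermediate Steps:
$n{\left(G,H \right)} = -7$ ($n{\left(G,H \right)} = -8 + 1 = -7$)
$T{\left(d \right)} = -4 + \frac{\sqrt{-7 + d}}{4}$
$\left(-257 + 181\right) T{\left(\left(-7 - 24\right) + 4 \right)} = \left(-257 + 181\right) \left(-4 + \frac{\sqrt{-7 + \left(\left(-7 - 24\right) + 4\right)}}{4}\right) = - 76 \left(-4 + \frac{\sqrt{-7 + \left(\left(-7 - 24\right) + 4\right)}}{4}\right) = - 76 \left(-4 + \frac{\sqrt{-7 + \left(-31 + 4\right)}}{4}\right) = - 76 \left(-4 + \frac{\sqrt{-7 - 27}}{4}\right) = - 76 \left(-4 + \frac{\sqrt{-34}}{4}\right) = - 76 \left(-4 + \frac{i \sqrt{34}}{4}\right) = 304 - 19 i \sqrt{34}$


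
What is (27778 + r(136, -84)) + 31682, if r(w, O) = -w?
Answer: 59324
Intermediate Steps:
(27778 + r(136, -84)) + 31682 = (27778 - 1*136) + 31682 = (27778 - 136) + 31682 = 27642 + 31682 = 59324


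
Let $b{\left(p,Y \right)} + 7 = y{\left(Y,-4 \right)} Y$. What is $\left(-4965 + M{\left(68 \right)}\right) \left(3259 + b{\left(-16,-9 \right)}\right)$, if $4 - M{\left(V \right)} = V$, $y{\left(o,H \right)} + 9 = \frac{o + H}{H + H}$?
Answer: $- \frac{133504863}{8} \approx -1.6688 \cdot 10^{7}$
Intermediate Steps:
$y{\left(o,H \right)} = -9 + \frac{H + o}{2 H}$ ($y{\left(o,H \right)} = -9 + \frac{o + H}{H + H} = -9 + \frac{H + o}{2 H}$)
$M{\left(V \right)} = 4 - V$
$b{\left(p,Y \right)} = -7 + Y \left(- \frac{17}{2} - \frac{Y}{8}\right)$ ($b{\left(p,Y \right)} = -7 + \frac{Y - -68}{2 \left(-4\right)} Y = -7 + \frac{1}{2} \left(- \frac{1}{4}\right) \left(Y + 68\right) Y = -7 + \frac{1}{2} \left(- \frac{1}{4}\right) \left(68 + Y\right) Y = -7 + \left(- \frac{17}{2} - \frac{Y}{8}\right) Y = -7 + Y \left(- \frac{17}{2} - \frac{Y}{8}\right)$)
$\left(-4965 + M{\left(68 \right)}\right) \left(3259 + b{\left(-16,-9 \right)}\right) = \left(-4965 + \left(4 - 68\right)\right) \left(3259 - \left(7 - \frac{9 \left(68 - 9\right)}{8}\right)\right) = \left(-4965 + \left(4 - 68\right)\right) \left(3259 - \left(7 - \frac{531}{8}\right)\right) = \left(-4965 - 64\right) \left(3259 + \left(-7 + \frac{531}{8}\right)\right) = - 5029 \left(3259 + \frac{475}{8}\right) = \left(-5029\right) \frac{26547}{8} = - \frac{133504863}{8}$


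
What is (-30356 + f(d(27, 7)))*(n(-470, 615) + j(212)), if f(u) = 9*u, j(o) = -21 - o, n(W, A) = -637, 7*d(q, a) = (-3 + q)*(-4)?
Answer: 185619720/7 ≈ 2.6517e+7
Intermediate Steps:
d(q, a) = 12/7 - 4*q/7 (d(q, a) = ((-3 + q)*(-4))/7 = (12 - 4*q)/7 = 12/7 - 4*q/7)
(-30356 + f(d(27, 7)))*(n(-470, 615) + j(212)) = (-30356 + 9*(12/7 - 4/7*27))*(-637 + (-21 - 1*212)) = (-30356 + 9*(12/7 - 108/7))*(-637 + (-21 - 212)) = (-30356 + 9*(-96/7))*(-637 - 233) = (-30356 - 864/7)*(-870) = -213356/7*(-870) = 185619720/7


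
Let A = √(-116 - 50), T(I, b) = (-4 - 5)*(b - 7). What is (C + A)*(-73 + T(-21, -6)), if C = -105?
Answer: -4620 + 44*I*√166 ≈ -4620.0 + 566.9*I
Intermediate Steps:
T(I, b) = 63 - 9*b (T(I, b) = -9*(-7 + b) = 63 - 9*b)
A = I*√166 (A = √(-166) = I*√166 ≈ 12.884*I)
(C + A)*(-73 + T(-21, -6)) = (-105 + I*√166)*(-73 + (63 - 9*(-6))) = (-105 + I*√166)*(-73 + (63 + 54)) = (-105 + I*√166)*(-73 + 117) = (-105 + I*√166)*44 = -4620 + 44*I*√166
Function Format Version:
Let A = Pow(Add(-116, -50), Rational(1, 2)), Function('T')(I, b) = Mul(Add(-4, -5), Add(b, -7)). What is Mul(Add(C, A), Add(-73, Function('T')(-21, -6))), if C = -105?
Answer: Add(-4620, Mul(44, I, Pow(166, Rational(1, 2)))) ≈ Add(-4620.0, Mul(566.90, I))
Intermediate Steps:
Function('T')(I, b) = Add(63, Mul(-9, b)) (Function('T')(I, b) = Mul(-9, Add(-7, b)) = Add(63, Mul(-9, b)))
A = Mul(I, Pow(166, Rational(1, 2))) (A = Pow(-166, Rational(1, 2)) = Mul(I, Pow(166, Rational(1, 2))) ≈ Mul(12.884, I))
Mul(Add(C, A), Add(-73, Function('T')(-21, -6))) = Mul(Add(-105, Mul(I, Pow(166, Rational(1, 2)))), Add(-73, Add(63, Mul(-9, -6)))) = Mul(Add(-105, Mul(I, Pow(166, Rational(1, 2)))), Add(-73, Add(63, 54))) = Mul(Add(-105, Mul(I, Pow(166, Rational(1, 2)))), Add(-73, 117)) = Mul(Add(-105, Mul(I, Pow(166, Rational(1, 2)))), 44) = Add(-4620, Mul(44, I, Pow(166, Rational(1, 2))))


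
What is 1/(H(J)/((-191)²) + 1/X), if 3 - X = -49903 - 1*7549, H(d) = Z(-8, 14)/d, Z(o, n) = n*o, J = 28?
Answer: -2096015855/193339 ≈ -10841.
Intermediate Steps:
H(d) = -112/d (H(d) = (14*(-8))/d = -112/d)
X = 57455 (X = 3 - (-49903 - 1*7549) = 3 - (-49903 - 7549) = 3 - 1*(-57452) = 3 + 57452 = 57455)
1/(H(J)/((-191)²) + 1/X) = 1/((-112/28)/((-191)²) + 1/57455) = 1/(-112*1/28/36481 + 1/57455) = 1/(-4*1/36481 + 1/57455) = 1/(-4/36481 + 1/57455) = 1/(-193339/2096015855) = -2096015855/193339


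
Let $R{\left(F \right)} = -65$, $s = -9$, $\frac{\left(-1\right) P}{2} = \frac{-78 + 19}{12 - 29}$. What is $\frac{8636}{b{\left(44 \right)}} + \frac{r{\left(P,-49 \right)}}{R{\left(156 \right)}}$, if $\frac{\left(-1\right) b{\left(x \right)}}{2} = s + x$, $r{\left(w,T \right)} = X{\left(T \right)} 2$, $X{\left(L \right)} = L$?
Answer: $- \frac{55448}{455} \approx -121.86$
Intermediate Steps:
$P = - \frac{118}{17}$ ($P = - 2 \frac{-78 + 19}{12 - 29} = - 2 \left(- \frac{59}{-17}\right) = - 2 \left(\left(-59\right) \left(- \frac{1}{17}\right)\right) = \left(-2\right) \frac{59}{17} = - \frac{118}{17} \approx -6.9412$)
$r{\left(w,T \right)} = 2 T$ ($r{\left(w,T \right)} = T 2 = 2 T$)
$b{\left(x \right)} = 18 - 2 x$ ($b{\left(x \right)} = - 2 \left(-9 + x\right) = 18 - 2 x$)
$\frac{8636}{b{\left(44 \right)}} + \frac{r{\left(P,-49 \right)}}{R{\left(156 \right)}} = \frac{8636}{18 - 88} + \frac{2 \left(-49\right)}{-65} = \frac{8636}{18 - 88} - - \frac{98}{65} = \frac{8636}{-70} + \frac{98}{65} = 8636 \left(- \frac{1}{70}\right) + \frac{98}{65} = - \frac{4318}{35} + \frac{98}{65} = - \frac{55448}{455}$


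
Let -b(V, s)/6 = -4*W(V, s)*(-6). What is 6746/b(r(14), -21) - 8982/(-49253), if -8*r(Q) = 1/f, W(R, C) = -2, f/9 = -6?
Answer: 167423777/7092432 ≈ 23.606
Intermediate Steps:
f = -54 (f = 9*(-6) = -54)
r(Q) = 1/432 (r(Q) = -⅛/(-54) = -⅛*(-1/54) = 1/432)
b(V, s) = 288 (b(V, s) = -6*(-4*(-2))*(-6) = -48*(-6) = -6*(-48) = 288)
6746/b(r(14), -21) - 8982/(-49253) = 6746/288 - 8982/(-49253) = 6746*(1/288) - 8982*(-1/49253) = 3373/144 + 8982/49253 = 167423777/7092432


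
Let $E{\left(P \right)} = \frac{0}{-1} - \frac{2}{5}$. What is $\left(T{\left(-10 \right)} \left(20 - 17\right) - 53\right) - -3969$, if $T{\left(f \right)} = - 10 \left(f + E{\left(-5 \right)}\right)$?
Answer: $4228$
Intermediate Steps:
$E{\left(P \right)} = - \frac{2}{5}$ ($E{\left(P \right)} = 0 \left(-1\right) - \frac{2}{5} = 0 - \frac{2}{5} = - \frac{2}{5}$)
$T{\left(f \right)} = 4 - 10 f$ ($T{\left(f \right)} = - 10 \left(f - \frac{2}{5}\right) = - 10 \left(- \frac{2}{5} + f\right) = 4 - 10 f$)
$\left(T{\left(-10 \right)} \left(20 - 17\right) - 53\right) - -3969 = \left(\left(4 - -100\right) \left(20 - 17\right) - 53\right) - -3969 = \left(\left(4 + 100\right) 3 - 53\right) + 3969 = \left(104 \cdot 3 - 53\right) + 3969 = \left(312 - 53\right) + 3969 = 259 + 3969 = 4228$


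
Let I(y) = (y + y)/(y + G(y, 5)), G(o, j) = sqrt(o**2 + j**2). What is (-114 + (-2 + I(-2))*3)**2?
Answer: 9148752/625 + 72576*sqrt(29)/625 ≈ 15263.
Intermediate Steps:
G(o, j) = sqrt(j**2 + o**2)
I(y) = 2*y/(y + sqrt(25 + y**2)) (I(y) = (y + y)/(y + sqrt(5**2 + y**2)) = (2*y)/(y + sqrt(25 + y**2)) = 2*y/(y + sqrt(25 + y**2)))
(-114 + (-2 + I(-2))*3)**2 = (-114 + (-2 + 2*(-2)/(-2 + sqrt(25 + (-2)**2)))*3)**2 = (-114 + (-2 + 2*(-2)/(-2 + sqrt(25 + 4)))*3)**2 = (-114 + (-2 + 2*(-2)/(-2 + sqrt(29)))*3)**2 = (-114 + (-2 - 4/(-2 + sqrt(29)))*3)**2 = (-114 + (-6 - 12/(-2 + sqrt(29))))**2 = (-120 - 12/(-2 + sqrt(29)))**2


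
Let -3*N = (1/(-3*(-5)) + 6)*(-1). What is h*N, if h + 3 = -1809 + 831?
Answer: -9919/5 ≈ -1983.8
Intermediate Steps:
h = -981 (h = -3 + (-1809 + 831) = -3 - 978 = -981)
N = 91/45 (N = -(1/(-3*(-5)) + 6)*(-1)/3 = -(1/15 + 6)*(-1)/3 = -91*(-1)/45 = -1/3*(-91/15) = 91/45 ≈ 2.0222)
h*N = -981*91/45 = -9919/5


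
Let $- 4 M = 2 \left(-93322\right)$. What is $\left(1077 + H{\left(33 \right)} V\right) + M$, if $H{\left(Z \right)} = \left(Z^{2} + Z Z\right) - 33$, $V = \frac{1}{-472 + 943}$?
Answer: $\frac{7495581}{157} \approx 47743.0$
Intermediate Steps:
$V = \frac{1}{471} \approx 0.0021231$
$H{\left(Z \right)} = -33 + 2 Z^{2}$ ($H{\left(Z \right)} = \left(Z^{2} + Z^{2}\right) - 33 = 2 Z^{2} - 33 = -33 + 2 Z^{2}$)
$M = 46661$ ($M = - \frac{2 \left(-93322\right)}{4} = \left(- \frac{1}{4}\right) \left(-186644\right) = 46661$)
$\left(1077 + H{\left(33 \right)} V\right) + M = \left(1077 + \left(-33 + 2 \cdot 33^{2}\right) \frac{1}{471}\right) + 46661 = \left(1077 + \left(-33 + 2 \cdot 1089\right) \frac{1}{471}\right) + 46661 = \left(1077 + \left(-33 + 2178\right) \frac{1}{471}\right) + 46661 = \left(1077 + 2145 \cdot \frac{1}{471}\right) + 46661 = \left(1077 + \frac{715}{157}\right) + 46661 = \frac{169804}{157} + 46661 = \frac{7495581}{157}$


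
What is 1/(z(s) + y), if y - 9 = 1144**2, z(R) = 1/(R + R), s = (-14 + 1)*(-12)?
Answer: 312/408328441 ≈ 7.6409e-7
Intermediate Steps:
s = 156 (s = -13*(-12) = 156)
z(R) = 1/(2*R)
y = 1308745 (y = 9 + 1144**2 = 9 + 1308736 = 1308745)
1/(z(s) + y) = 1/((1/2)/156 + 1308745) = 1/((1/2)*(1/156) + 1308745) = 1/(1/312 + 1308745) = 1/(408328441/312) = 312/408328441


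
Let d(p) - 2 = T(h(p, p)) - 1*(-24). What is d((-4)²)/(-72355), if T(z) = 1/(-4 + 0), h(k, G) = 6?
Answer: -103/289420 ≈ -0.00035588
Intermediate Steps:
T(z) = -¼ (T(z) = 1/(-4) = -¼)
d(p) = 103/4 (d(p) = 2 + (-¼ - 1*(-24)) = 2 + (-¼ + 24) = 2 + 95/4 = 103/4)
d((-4)²)/(-72355) = (103/4)/(-72355) = (103/4)*(-1/72355) = -103/289420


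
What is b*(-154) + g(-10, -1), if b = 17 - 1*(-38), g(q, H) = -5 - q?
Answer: -8465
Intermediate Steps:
b = 55 (b = 17 + 38 = 55)
b*(-154) + g(-10, -1) = 55*(-154) + (-5 - 1*(-10)) = -8470 + (-5 + 10) = -8470 + 5 = -8465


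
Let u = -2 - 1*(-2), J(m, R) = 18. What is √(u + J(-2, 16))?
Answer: 3*√2 ≈ 4.2426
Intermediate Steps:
u = 0 (u = -2 + 2 = 0)
√(u + J(-2, 16)) = √(0 + 18) = √18 = 3*√2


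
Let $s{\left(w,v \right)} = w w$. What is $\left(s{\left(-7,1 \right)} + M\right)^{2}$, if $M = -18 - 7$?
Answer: $576$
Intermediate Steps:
$M = -25$
$s{\left(w,v \right)} = w^{2}$
$\left(s{\left(-7,1 \right)} + M\right)^{2} = \left(\left(-7\right)^{2} - 25\right)^{2} = \left(49 - 25\right)^{2} = 24^{2} = 576$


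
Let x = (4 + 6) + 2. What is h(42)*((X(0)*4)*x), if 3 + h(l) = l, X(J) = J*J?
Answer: 0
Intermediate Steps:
X(J) = J**2
h(l) = -3 + l
x = 12 (x = 10 + 2 = 12)
h(42)*((X(0)*4)*x) = (-3 + 42)*((0**2*4)*12) = 39*((0*4)*12) = 39*(0*12) = 39*0 = 0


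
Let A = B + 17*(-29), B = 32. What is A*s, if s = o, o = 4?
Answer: -1844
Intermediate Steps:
s = 4
A = -461 (A = 32 + 17*(-29) = 32 - 493 = -461)
A*s = -461*4 = -1844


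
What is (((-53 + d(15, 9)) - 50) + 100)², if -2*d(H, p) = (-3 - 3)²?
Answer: 441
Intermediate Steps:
d(H, p) = -18 (d(H, p) = -(-3 - 3)²/2 = -½*(-6)² = -½*36 = -18)
(((-53 + d(15, 9)) - 50) + 100)² = (((-53 - 18) - 50) + 100)² = ((-71 - 50) + 100)² = (-121 + 100)² = (-21)² = 441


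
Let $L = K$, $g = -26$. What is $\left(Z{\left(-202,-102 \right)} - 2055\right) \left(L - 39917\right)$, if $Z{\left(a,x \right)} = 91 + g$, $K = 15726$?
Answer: $48140090$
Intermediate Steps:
$L = 15726$
$Z{\left(a,x \right)} = 65$ ($Z{\left(a,x \right)} = 91 - 26 = 65$)
$\left(Z{\left(-202,-102 \right)} - 2055\right) \left(L - 39917\right) = \left(65 - 2055\right) \left(15726 - 39917\right) = \left(-1990\right) \left(-24191\right) = 48140090$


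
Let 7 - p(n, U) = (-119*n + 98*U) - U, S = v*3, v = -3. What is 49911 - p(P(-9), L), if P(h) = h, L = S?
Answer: 50102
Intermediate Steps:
S = -9 (S = -3*3 = -9)
L = -9
p(n, U) = 7 - 97*U + 119*n (p(n, U) = 7 - ((-119*n + 98*U) - U) = 7 - (-119*n + 97*U) = 7 + (-97*U + 119*n) = 7 - 97*U + 119*n)
49911 - p(P(-9), L) = 49911 - (7 - 97*(-9) + 119*(-9)) = 49911 - (7 + 873 - 1071) = 49911 - 1*(-191) = 49911 + 191 = 50102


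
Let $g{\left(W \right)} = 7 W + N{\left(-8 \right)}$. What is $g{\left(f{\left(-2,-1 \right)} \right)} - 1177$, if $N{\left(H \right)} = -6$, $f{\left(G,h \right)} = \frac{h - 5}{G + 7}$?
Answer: $- \frac{5957}{5} \approx -1191.4$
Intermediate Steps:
$f{\left(G,h \right)} = \frac{-5 + h}{7 + G}$
$g{\left(W \right)} = -6 + 7 W$ ($g{\left(W \right)} = 7 W - 6 = -6 + 7 W$)
$g{\left(f{\left(-2,-1 \right)} \right)} - 1177 = \left(-6 + 7 \frac{-5 - 1}{7 - 2}\right) - 1177 = \left(-6 + 7 \cdot \frac{1}{5} \left(-6\right)\right) - 1177 = \left(-6 + 7 \left(- \frac{6}{5}\right)\right) - 1177 = \left(-6 - \frac{42}{5}\right) - 1177 = - \frac{72}{5} - 1177 = - \frac{5957}{5}$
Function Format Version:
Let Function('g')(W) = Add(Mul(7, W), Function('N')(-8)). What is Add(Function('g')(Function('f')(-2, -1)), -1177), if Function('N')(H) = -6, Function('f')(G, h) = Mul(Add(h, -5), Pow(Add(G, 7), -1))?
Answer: Rational(-5957, 5) ≈ -1191.4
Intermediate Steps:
Function('f')(G, h) = Mul(Pow(Add(7, G), -1), Add(-5, h)) (Function('f')(G, h) = Mul(Add(-5, h), Pow(Add(7, G), -1)) = Mul(Pow(Add(7, G), -1), Add(-5, h)))
Function('g')(W) = Add(-6, Mul(7, W)) (Function('g')(W) = Add(Mul(7, W), -6) = Add(-6, Mul(7, W)))
Add(Function('g')(Function('f')(-2, -1)), -1177) = Add(Add(-6, Mul(7, Mul(Pow(Add(7, -2), -1), Add(-5, -1)))), -1177) = Add(Add(-6, Mul(7, Mul(Pow(5, -1), -6))), -1177) = Add(Add(-6, Mul(7, Mul(Rational(1, 5), -6))), -1177) = Add(Add(-6, Mul(7, Rational(-6, 5))), -1177) = Add(Add(-6, Rational(-42, 5)), -1177) = Add(Rational(-72, 5), -1177) = Rational(-5957, 5)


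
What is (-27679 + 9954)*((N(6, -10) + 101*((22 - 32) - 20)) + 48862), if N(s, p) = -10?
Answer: -812194950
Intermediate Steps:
(-27679 + 9954)*((N(6, -10) + 101*((22 - 32) - 20)) + 48862) = (-27679 + 9954)*((-10 + 101*((22 - 32) - 20)) + 48862) = -17725*((-10 + 101*(-10 - 20)) + 48862) = -17725*((-10 + 101*(-30)) + 48862) = -17725*((-10 - 3030) + 48862) = -17725*(-3040 + 48862) = -17725*45822 = -812194950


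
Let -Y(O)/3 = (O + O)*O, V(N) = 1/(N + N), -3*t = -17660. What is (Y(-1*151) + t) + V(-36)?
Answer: -9426193/72 ≈ -1.3092e+5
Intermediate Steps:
t = 17660/3 (t = -⅓*(-17660) = 17660/3 ≈ 5886.7)
V(N) = 1/(2*N)
Y(O) = -6*O² (Y(O) = -3*(O + O)*O = -3*2*O*O = -6*O²)
(Y(-1*151) + t) + V(-36) = (-6*(-1*151)² + 17660/3) + (½)/(-36) = (-6*(-151)² + 17660/3) + (½)*(-1/36) = (-6*22801 + 17660/3) - 1/72 = (-136806 + 17660/3) - 1/72 = -392758/3 - 1/72 = -9426193/72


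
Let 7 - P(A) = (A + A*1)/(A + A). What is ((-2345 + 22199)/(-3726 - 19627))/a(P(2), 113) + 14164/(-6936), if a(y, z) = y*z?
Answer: -9350043755/4575833526 ≈ -2.0434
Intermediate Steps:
P(A) = 6 (P(A) = 7 - (A + A*1)/(A + A) = 7 - (A + A)/(2*A) = 7 - 2*A*1/(2*A) = 7 - 1*1 = 7 - 1 = 6)
((-2345 + 22199)/(-3726 - 19627))/a(P(2), 113) + 14164/(-6936) = ((-2345 + 22199)/(-3726 - 19627))/((6*113)) + 14164/(-6936) = (19854/(-23353))/678 + 14164*(-1/6936) = (19854*(-1/23353))*(1/678) - 3541/1734 = -19854/23353*1/678 - 3541/1734 = -3309/2638889 - 3541/1734 = -9350043755/4575833526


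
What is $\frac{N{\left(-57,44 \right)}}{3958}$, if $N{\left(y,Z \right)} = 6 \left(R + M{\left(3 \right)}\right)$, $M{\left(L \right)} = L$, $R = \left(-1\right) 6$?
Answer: $- \frac{9}{1979} \approx -0.0045478$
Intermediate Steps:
$R = -6$
$N{\left(y,Z \right)} = -18$ ($N{\left(y,Z \right)} = 6 \left(-6 + 3\right) = 6 \left(-3\right) = -18$)
$\frac{N{\left(-57,44 \right)}}{3958} = - \frac{18}{3958} = \left(-18\right) \frac{1}{3958} = - \frac{9}{1979}$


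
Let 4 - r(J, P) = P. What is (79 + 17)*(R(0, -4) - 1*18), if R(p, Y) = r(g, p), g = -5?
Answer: -1344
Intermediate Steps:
r(J, P) = 4 - P
R(p, Y) = 4 - p
(79 + 17)*(R(0, -4) - 1*18) = (79 + 17)*((4 - 1*0) - 1*18) = 96*((4 + 0) - 18) = 96*(4 - 18) = 96*(-14) = -1344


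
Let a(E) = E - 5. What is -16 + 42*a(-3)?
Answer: -352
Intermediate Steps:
a(E) = -5 + E
-16 + 42*a(-3) = -16 + 42*(-5 - 3) = -16 + 42*(-8) = -16 - 336 = -352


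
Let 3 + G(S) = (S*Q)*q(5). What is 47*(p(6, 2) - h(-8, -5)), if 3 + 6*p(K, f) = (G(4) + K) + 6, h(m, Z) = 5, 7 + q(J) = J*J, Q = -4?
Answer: -2444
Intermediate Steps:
q(J) = -7 + J² (q(J) = -7 + J*J = -7 + J²)
G(S) = -3 - 72*S (G(S) = -3 + (S*(-4))*(-7 + 5²) = -3 + (-4*S)*(-7 + 25) = -3 - 4*S*18 = -3 - 72*S)
p(K, f) = -48 + K/6 (p(K, f) = -½ + (((-3 - 72*4) + K) + 6)/6 = -½ + (((-3 - 288) + K) + 6)/6 = -½ + ((-291 + K) + 6)/6 = -½ + (-285 + K)/6 = -½ + (-95/2 + K/6) = -48 + K/6)
47*(p(6, 2) - h(-8, -5)) = 47*((-48 + (⅙)*6) - 1*5) = 47*((-48 + 1) - 5) = 47*(-47 - 5) = 47*(-52) = -2444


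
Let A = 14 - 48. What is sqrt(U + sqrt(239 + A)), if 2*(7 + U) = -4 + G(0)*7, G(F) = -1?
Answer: sqrt(-50 + 4*sqrt(205))/2 ≈ 1.3483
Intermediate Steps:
U = -25/2 (U = -7 + (-4 - 1*7)/2 = -7 + (-4 - 7)/2 = -7 + (1/2)*(-11) = -7 - 11/2 = -25/2 ≈ -12.500)
A = -34
sqrt(U + sqrt(239 + A)) = sqrt(-25/2 + sqrt(239 - 34)) = sqrt(-25/2 + sqrt(205))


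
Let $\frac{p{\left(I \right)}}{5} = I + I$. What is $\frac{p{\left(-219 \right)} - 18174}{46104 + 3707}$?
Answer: $- \frac{20364}{49811} \approx -0.40883$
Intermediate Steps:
$p{\left(I \right)} = 10 I$ ($p{\left(I \right)} = 5 \left(I + I\right) = 5 \cdot 2 I = 10 I$)
$\frac{p{\left(-219 \right)} - 18174}{46104 + 3707} = \frac{10 \left(-219\right) - 18174}{46104 + 3707} = \frac{-2190 - 18174}{49811} = \left(-20364\right) \frac{1}{49811} = - \frac{20364}{49811}$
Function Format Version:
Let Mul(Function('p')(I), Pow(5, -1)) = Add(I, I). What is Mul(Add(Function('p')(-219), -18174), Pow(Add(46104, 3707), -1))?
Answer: Rational(-20364, 49811) ≈ -0.40883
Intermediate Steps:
Function('p')(I) = Mul(10, I) (Function('p')(I) = Mul(5, Add(I, I)) = Mul(5, Mul(2, I)) = Mul(10, I))
Mul(Add(Function('p')(-219), -18174), Pow(Add(46104, 3707), -1)) = Mul(Add(Mul(10, -219), -18174), Pow(Add(46104, 3707), -1)) = Mul(Add(-2190, -18174), Pow(49811, -1)) = Mul(-20364, Rational(1, 49811)) = Rational(-20364, 49811)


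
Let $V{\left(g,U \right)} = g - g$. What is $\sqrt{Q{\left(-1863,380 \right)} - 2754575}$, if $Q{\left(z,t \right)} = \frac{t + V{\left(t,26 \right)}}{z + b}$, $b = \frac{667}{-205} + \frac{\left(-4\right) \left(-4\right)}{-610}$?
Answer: $\frac{i \sqrt{15002912544126825945}}{2333783} \approx 1659.7 i$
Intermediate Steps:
$b = - \frac{8203}{2501}$ ($b = 667 \left(- \frac{1}{205}\right) + 16 \left(- \frac{1}{610}\right) = - \frac{667}{205} - \frac{8}{305} = - \frac{8203}{2501} \approx -3.2799$)
$V{\left(g,U \right)} = 0$
$Q{\left(z,t \right)} = \frac{t}{- \frac{8203}{2501} + z}$ ($Q{\left(z,t \right)} = \frac{t + 0}{z - \frac{8203}{2501}} = \frac{t}{- \frac{8203}{2501} + z}$)
$\sqrt{Q{\left(-1863,380 \right)} - 2754575} = \sqrt{2501 \cdot 380 \frac{1}{-8203 + 2501 \left(-1863\right)} - 2754575} = \sqrt{2501 \cdot 380 \frac{1}{-8203 - 4659363} - 2754575} = \sqrt{2501 \cdot 380 \frac{1}{-4667566} - 2754575} = \sqrt{2501 \cdot 380 \left(- \frac{1}{4667566}\right) - 2754575} = \sqrt{- \frac{475190}{2333783} - 2754575} = \sqrt{- \frac{6428580782415}{2333783}} = \frac{i \sqrt{15002912544126825945}}{2333783}$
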